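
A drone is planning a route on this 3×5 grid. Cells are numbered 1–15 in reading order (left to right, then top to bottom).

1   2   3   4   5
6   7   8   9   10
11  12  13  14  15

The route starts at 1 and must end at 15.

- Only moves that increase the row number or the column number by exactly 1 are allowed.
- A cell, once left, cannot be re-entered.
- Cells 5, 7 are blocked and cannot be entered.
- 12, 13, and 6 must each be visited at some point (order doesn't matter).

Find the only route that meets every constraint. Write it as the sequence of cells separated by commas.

1, 6, 11, 12, 13, 14, 15

Moves only go right or down, so the column and row indices never decrease.
Route from 1: 2× down (reaching 11), 4× right (reaching 15) — 6 moves in all.
Check: all required cells visited.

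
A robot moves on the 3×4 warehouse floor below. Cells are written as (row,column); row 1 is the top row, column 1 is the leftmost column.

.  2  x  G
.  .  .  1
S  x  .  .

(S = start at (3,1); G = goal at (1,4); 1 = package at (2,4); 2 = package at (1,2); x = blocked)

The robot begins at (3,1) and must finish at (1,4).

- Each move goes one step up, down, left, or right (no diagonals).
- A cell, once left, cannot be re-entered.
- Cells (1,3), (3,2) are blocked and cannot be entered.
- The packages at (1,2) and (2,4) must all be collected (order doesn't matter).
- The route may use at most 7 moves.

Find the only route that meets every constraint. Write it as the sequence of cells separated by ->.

The 7-move cap with required stops at (1,2), (2,4) leaves no slack for detours.
Route from (3,1): up 2 to (1,1), right 1 to (1,2), down 1 to (2,2), right 2 to (2,4), up 1 to (1,4) — 7 moves in all.
Check: all required cells visited; 7 ≤ 7 moves.

(3,1) -> (2,1) -> (1,1) -> (1,2) -> (2,2) -> (2,3) -> (2,4) -> (1,4)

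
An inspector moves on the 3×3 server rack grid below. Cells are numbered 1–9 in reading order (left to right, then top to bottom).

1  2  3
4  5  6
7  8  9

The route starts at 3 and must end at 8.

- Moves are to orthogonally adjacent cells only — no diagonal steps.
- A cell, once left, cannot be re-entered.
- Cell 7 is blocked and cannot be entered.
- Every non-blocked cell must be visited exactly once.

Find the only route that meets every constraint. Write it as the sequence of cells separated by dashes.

Need to visit all 8 open cells exactly once, starting at 3 and ending at 8.
Route from 3: left 2 to 1, down 1 to 4, right 2 to 6, down 1 to 9, left 1 to 8 — 7 moves in all.
Check: all 8 open cells covered.

3 - 2 - 1 - 4 - 5 - 6 - 9 - 8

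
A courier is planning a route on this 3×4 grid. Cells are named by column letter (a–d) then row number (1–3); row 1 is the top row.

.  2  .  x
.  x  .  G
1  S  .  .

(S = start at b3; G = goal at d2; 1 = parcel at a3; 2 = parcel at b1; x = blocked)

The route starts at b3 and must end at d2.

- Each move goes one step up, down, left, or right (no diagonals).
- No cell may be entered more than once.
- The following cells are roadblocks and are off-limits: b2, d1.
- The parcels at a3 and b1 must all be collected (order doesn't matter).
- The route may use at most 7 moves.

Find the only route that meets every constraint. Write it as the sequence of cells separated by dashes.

b3 - a3 - a2 - a1 - b1 - c1 - c2 - d2

Any route must reach a3 and b1 and still end at d2 within 7 moves, so the order of the required stops is forced.
Route from b3: left 1 to a3, up 2 to a1, right 2 to c1, down 1 to c2, right 1 to d2 — 7 moves in all.
Check: all required cells visited; 7 ≤ 7 moves.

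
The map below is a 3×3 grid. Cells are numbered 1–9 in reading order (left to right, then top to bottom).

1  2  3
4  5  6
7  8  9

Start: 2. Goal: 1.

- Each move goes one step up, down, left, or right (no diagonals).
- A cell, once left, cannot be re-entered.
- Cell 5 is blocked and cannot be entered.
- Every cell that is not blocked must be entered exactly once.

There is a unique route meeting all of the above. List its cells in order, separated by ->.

Need to visit all 8 open cells exactly once, starting at 2 and ending at 1.
Cell 8 has only two open neighbours (7 and 9), so the path must pass straight through it: one of those is the cell it's entered from and the other is where it exits.
Route from 2: right to 3, 2× down (reaching 9), 2× left (reaching 7), 2× up (reaching 1) — 7 moves in all.
Check: all 8 open cells covered.

2 -> 3 -> 6 -> 9 -> 8 -> 7 -> 4 -> 1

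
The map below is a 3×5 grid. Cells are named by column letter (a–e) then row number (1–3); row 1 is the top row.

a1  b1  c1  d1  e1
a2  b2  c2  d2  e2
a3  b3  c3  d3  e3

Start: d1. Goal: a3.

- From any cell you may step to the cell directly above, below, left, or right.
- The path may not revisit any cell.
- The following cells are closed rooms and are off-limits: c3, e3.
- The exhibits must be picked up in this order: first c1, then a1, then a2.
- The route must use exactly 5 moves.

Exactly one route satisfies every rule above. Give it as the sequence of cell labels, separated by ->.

d1 -> c1 -> b1 -> a1 -> a2 -> a3

The waypoints must appear in the order c1, a1, a2, with no cell reused.
Route from d1: left 3 to a1, down 2 to a3 — 5 moves in all.
Check: order respected (c1 at step 1, a1 at step 3, a2 at step 4); 5 moves as required.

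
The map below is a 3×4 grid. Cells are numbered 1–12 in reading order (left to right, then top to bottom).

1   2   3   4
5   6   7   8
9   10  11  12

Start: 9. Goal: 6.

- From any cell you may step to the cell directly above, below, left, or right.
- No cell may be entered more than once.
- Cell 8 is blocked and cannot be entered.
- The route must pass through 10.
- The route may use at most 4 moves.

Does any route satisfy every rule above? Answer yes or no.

yes

One route that works: 9 → 10 → 6.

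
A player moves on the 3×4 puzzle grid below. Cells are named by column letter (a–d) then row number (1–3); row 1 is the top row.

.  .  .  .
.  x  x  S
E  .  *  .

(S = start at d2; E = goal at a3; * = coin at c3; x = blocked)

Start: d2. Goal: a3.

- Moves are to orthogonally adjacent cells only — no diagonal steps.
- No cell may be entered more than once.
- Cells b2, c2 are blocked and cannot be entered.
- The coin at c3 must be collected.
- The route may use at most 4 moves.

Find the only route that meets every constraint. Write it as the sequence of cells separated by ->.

d2 -> d3 -> c3 -> b3 -> a3

Any route must reach c3 and still end at a3 within 4 moves, so the order of the required stops is forced.
Route from d2: down to d3, 3× left (reaching a3) — 4 moves in all.
Check: all required cells visited; 4 ≤ 4 moves.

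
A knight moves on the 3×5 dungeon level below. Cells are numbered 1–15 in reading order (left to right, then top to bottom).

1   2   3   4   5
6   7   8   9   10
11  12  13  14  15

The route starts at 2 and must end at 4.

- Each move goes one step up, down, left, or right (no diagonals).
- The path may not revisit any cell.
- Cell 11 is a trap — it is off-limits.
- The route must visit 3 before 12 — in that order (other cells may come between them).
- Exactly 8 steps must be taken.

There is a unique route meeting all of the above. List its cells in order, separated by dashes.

The waypoints must appear in the order 3, 12, with no cell reused.
Route from 2: right to 3, down to 8, left to 7, down to 12, 2× right (reaching 14), 2× up (reaching 4) — 8 moves in all.
Check: order respected (3 at step 1, 12 at step 4); 8 moves as required.

2 - 3 - 8 - 7 - 12 - 13 - 14 - 9 - 4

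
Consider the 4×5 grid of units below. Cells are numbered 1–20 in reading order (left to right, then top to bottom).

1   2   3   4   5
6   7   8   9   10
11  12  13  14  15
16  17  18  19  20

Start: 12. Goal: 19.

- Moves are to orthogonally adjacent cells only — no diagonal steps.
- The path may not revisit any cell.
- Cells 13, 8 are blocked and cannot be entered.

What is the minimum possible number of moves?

3

The Manhattan distance from 12 to 19 is |3−4| + |2−4| = 3, so at least 3 moves are needed.
A route of 3 moves achieves this: 12 → 17 → 18 → 19.
Since 3 matches the lower bound, it is optimal.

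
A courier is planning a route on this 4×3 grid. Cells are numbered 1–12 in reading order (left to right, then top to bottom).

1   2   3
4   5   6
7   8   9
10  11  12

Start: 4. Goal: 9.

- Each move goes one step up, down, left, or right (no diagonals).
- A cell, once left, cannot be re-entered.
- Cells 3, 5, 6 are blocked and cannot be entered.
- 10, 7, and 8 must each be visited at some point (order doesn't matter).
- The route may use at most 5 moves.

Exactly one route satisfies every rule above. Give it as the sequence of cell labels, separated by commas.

4, 7, 10, 11, 8, 9

Any route must reach 10, 7, and 8 and still end at 9 within 5 moves, so the order of the required stops is forced.
Route from 4: down 2 to 10, right 1 to 11, up 1 to 8, right 1 to 9 — 5 moves in all.
Check: all required cells visited; 5 ≤ 5 moves.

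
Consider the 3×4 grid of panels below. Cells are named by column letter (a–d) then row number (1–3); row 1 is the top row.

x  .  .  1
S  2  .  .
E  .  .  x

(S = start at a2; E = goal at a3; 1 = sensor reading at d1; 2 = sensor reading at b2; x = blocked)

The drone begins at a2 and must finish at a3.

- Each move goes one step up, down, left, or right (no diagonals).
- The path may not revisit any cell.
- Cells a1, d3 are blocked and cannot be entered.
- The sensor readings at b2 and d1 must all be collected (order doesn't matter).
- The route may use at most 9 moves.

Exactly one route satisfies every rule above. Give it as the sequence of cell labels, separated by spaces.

Any route must reach b2 and d1 and still end at a3 within 9 moves, so the order of the required stops is forced.
Route from a2: right to b2, up to b1, 2× right (reaching d1), down to d2, left to c2, down to c3, 2× left (reaching a3) — 9 moves in all.
Check: all required cells visited; 9 ≤ 9 moves.

a2 b2 b1 c1 d1 d2 c2 c3 b3 a3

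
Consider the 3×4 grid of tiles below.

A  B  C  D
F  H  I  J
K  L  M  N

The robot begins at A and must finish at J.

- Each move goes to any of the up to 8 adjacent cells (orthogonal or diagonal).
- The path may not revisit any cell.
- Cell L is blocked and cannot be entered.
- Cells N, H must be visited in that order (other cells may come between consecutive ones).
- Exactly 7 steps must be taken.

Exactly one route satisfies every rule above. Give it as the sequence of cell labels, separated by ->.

The waypoints must appear in the order N, H, with no cell reused.
Route from A: right to B, 2× down-right (reaching N), left to M, up-left to H, up-right to C, down-right to J — 7 moves in all.
Check: order respected (N at step 3, H at step 5); 7 moves as required.

A -> B -> I -> N -> M -> H -> C -> J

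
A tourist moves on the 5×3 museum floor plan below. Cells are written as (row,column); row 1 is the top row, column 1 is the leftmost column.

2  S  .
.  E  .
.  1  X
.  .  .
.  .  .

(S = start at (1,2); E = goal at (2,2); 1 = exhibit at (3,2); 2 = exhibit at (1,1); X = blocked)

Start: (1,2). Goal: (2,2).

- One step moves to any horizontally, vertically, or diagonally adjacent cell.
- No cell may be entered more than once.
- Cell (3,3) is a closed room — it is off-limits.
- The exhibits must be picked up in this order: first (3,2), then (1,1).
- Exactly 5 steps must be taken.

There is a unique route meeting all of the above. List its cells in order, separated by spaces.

(1,2) (2,3) (3,2) (2,1) (1,1) (2,2)

The waypoints must appear in the order (3,2), (1,1), with no cell reused.
Route from (1,2): down-right to (2,3), down-left to (3,2), up-left to (2,1), up to (1,1), down-right to (2,2) — 5 moves in all.
Check: order respected (1 at step 2, 2 at step 4); 5 moves as required.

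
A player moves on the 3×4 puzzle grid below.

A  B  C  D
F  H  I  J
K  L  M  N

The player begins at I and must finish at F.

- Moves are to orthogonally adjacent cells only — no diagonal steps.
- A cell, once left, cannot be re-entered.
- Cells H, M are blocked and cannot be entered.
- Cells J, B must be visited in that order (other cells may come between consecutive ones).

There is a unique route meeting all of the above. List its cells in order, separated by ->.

I -> J -> D -> C -> B -> A -> F

The waypoints must appear in the order J, B, with no cell reused.
Route from I: right 1 to J, up 1 to D, left 3 to A, down 1 to F — 6 moves in all.
Check: order respected (J at step 1, B at step 4).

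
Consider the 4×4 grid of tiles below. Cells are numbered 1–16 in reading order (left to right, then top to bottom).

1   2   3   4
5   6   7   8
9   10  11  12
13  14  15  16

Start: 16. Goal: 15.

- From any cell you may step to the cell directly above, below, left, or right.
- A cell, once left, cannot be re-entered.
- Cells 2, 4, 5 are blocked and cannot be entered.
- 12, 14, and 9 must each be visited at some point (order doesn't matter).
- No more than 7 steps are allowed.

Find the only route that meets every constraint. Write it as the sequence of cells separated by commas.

16, 12, 11, 10, 9, 13, 14, 15

Any route must reach 12, 14, and 9 and still end at 15 within 7 moves, so the order of the required stops is forced.
Route from 16: up to 12, 3× left (reaching 9), down to 13, 2× right (reaching 15) — 7 moves in all.
Check: all required cells visited; 7 ≤ 7 moves.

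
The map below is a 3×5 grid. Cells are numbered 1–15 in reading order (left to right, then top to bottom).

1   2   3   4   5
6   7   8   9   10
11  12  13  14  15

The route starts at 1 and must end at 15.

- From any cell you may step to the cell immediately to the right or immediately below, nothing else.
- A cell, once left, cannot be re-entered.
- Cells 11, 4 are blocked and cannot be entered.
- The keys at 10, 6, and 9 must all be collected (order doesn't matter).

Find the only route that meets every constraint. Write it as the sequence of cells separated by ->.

1 -> 6 -> 7 -> 8 -> 9 -> 10 -> 15

Moves only go right or down, so the column and row indices never decrease.
Route from 1: down 1 to 6, right 4 to 10, down 1 to 15 — 6 moves in all.
Check: all required cells visited.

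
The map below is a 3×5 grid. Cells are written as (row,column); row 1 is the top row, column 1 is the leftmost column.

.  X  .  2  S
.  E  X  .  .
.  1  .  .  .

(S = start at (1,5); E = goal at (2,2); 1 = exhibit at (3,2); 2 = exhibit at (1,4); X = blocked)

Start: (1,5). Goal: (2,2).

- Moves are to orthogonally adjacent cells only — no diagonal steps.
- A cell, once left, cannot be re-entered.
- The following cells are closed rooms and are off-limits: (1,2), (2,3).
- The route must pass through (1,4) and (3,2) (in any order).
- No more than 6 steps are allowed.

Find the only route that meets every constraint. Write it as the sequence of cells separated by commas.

The 6-move cap with required stops at (1,4), (3,2) leaves no slack for detours.
Route from (1,5): left 1 to (1,4), down 2 to (3,4), left 2 to (3,2), up 1 to (2,2) — 6 moves in all.
Check: all required cells visited; 6 ≤ 6 moves.

(1,5), (1,4), (2,4), (3,4), (3,3), (3,2), (2,2)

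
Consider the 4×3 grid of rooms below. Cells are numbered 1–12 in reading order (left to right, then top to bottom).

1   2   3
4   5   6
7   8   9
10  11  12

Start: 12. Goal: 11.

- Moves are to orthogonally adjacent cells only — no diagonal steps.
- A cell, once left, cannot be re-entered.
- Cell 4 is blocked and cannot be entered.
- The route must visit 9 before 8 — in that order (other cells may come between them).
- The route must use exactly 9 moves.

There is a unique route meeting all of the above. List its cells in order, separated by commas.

12, 9, 6, 3, 2, 5, 8, 7, 10, 11

The waypoints must appear in the order 9, 8, with no cell reused.
Route from 12: 3× up (reaching 3), left to 2, 2× down (reaching 8), left to 7, down to 10, right to 11 — 9 moves in all.
Check: order respected (9 at step 1, 8 at step 6); 9 moves as required.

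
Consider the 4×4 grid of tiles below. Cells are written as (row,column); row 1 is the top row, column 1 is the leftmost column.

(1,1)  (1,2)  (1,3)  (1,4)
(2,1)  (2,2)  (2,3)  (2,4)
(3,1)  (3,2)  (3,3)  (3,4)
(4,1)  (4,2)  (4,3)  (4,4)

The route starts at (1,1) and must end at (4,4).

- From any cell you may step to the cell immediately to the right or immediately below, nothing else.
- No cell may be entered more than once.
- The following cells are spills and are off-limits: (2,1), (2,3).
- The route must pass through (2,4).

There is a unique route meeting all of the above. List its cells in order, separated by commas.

(1,1), (1,2), (1,3), (1,4), (2,4), (3,4), (4,4)

Moves only go right or down, so the column and row indices never decrease.
Route from (1,1): right 3 to (1,4), down 3 to (4,4) — 6 moves in all.
Check: all required cells visited.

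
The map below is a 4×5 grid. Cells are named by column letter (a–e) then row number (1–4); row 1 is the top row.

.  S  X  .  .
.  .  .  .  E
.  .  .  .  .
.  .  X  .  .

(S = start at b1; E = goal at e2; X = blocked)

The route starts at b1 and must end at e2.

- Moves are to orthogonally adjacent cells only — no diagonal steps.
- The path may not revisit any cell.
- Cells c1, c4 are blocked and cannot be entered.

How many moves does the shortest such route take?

The Manhattan distance from b1 to e2 is |1−2| + |2−5| = 4, so at least 4 moves are needed.
A route of 4 moves achieves this: b1 → b2 → c2 → d2 → e2.
Since 4 matches the lower bound, it is optimal.

4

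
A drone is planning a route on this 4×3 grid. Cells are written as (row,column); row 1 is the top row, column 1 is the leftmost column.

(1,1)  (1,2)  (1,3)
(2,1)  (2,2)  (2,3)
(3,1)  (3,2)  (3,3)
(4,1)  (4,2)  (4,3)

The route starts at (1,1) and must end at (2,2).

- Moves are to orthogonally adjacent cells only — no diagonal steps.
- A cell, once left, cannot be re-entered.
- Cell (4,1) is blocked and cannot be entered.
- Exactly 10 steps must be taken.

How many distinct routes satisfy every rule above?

2

Need simple routes of exactly 10 moves from (1,1) to (2,2) (Manhattan distance 2, so 4 moves are spent on a detour and 4 undoing it).
Enumerating: (1,1) (2,1) (3,1) (3,2) (4,2) (4,3) (3,3) (2,3) (1,3) (1,2) (2,2) | (1,1) (1,2) (1,3) (2,3) (3,3) (4,3) (4,2) (3,2) (3,1) (2,1) (2,2).
That gives 2 routes.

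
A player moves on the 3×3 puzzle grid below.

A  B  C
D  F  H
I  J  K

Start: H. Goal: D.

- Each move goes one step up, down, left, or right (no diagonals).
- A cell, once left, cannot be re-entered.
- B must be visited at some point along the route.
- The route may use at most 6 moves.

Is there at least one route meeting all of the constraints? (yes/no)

yes

One route that works: H → C → B → F → D.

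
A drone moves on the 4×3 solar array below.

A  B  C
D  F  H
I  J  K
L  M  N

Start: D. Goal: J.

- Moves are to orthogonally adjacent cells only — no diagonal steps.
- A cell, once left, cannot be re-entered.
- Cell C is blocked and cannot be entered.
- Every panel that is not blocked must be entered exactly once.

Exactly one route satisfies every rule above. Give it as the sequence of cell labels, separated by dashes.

D - A - B - F - H - K - N - M - L - I - J

Need to visit all 11 open cells exactly once, starting at D and ending at J.
Cell B has only two open neighbours (F and A), so the path must pass straight through it: one of those is the cell it's entered from and the other is where it exits.
Route from D: up 1 to A, right 1 to B, down 1 to F, right 1 to H, down 2 to N, left 2 to L, up 1 to I, right 1 to J — 10 moves in all.
Check: all 11 open cells covered.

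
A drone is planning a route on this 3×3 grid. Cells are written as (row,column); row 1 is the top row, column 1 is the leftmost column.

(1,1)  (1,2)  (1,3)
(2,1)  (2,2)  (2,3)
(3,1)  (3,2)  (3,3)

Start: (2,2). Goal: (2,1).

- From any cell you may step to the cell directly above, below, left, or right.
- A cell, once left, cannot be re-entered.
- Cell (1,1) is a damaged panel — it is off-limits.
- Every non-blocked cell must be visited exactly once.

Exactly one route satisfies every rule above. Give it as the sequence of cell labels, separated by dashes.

Need to visit all 8 open cells exactly once, starting at (2,2) and ending at (2,1).
Cell (3,1) has only two open neighbours ((2,1) and (3,2)), so the path must pass straight through it: one of those is the cell it's entered from and the other is where it exits.
Route from (2,2): up to (1,2), right to (1,3), 2× down (reaching (3,3)), 2× left (reaching (3,1)), up to (2,1) — 7 moves in all.
Check: all 8 open cells covered.

(2,2) - (1,2) - (1,3) - (2,3) - (3,3) - (3,2) - (3,1) - (2,1)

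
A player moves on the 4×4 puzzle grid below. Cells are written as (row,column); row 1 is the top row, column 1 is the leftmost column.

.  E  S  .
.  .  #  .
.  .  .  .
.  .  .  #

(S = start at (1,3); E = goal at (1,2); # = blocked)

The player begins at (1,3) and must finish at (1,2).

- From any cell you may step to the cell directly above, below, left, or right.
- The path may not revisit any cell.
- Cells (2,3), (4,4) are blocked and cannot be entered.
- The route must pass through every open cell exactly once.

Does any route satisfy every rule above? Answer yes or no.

yes

One route that works: (1,3) → (1,4) → (2,4) → (3,4) → (3,3) → (4,3) → (4,2) → (4,1) → (3,1) → (3,2) → (2,2) → (2,1) → (1,1) → (1,2).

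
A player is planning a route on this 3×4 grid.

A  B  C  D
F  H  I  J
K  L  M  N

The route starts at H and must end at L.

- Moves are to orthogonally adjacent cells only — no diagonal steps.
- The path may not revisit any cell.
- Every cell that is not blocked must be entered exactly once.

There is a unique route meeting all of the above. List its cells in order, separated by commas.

H, I, M, N, J, D, C, B, A, F, K, L

Need to visit all 12 open cells exactly once, starting at H and ending at L.
Cell D has only two open neighbours (J and C), so the path must pass straight through it: one of those is the cell it's entered from and the other is where it exits.
Route from H: right to I, down to M, right to N, 2× up (reaching D), 3× left (reaching A), 2× down (reaching K), right to L — 11 moves in all.
Check: all 12 open cells covered.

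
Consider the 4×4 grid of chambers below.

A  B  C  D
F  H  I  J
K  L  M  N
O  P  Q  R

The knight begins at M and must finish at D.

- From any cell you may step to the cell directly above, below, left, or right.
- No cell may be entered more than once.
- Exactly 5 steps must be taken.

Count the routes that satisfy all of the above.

6

Need simple routes of exactly 5 moves from M to D (Manhattan distance 3, so 1 moves are spent on a detour and 1 undoing it).
Enumerating: M I H B C D | M Q R N J D | M L H B C D | M L H I C D | M L H I J D | M N J I C D.
That gives 6 routes.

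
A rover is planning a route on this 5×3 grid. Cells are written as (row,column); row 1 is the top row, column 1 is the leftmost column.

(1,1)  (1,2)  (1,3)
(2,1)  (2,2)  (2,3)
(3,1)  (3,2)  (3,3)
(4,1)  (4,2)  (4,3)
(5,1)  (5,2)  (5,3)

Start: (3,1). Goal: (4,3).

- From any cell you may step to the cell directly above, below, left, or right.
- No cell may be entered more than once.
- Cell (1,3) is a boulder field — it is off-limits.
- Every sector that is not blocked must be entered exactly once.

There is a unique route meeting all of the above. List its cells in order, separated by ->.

Need to visit all 14 open cells exactly once, starting at (3,1) and ending at (4,3).
Cell (5,3) has only two open neighbours ((4,3) and (5,2)), so the path must pass straight through it: one of those is the cell it's entered from and the other is where it exits.
Route from (3,1): up 2 to (1,1), right 1 to (1,2), down 1 to (2,2), right 1 to (2,3), down 1 to (3,3), left 1 to (3,2), down 1 to (4,2), left 1 to (4,1), down 1 to (5,1), right 2 to (5,3), up 1 to (4,3) — 13 moves in all.
Check: all 14 open cells covered.

(3,1) -> (2,1) -> (1,1) -> (1,2) -> (2,2) -> (2,3) -> (3,3) -> (3,2) -> (4,2) -> (4,1) -> (5,1) -> (5,2) -> (5,3) -> (4,3)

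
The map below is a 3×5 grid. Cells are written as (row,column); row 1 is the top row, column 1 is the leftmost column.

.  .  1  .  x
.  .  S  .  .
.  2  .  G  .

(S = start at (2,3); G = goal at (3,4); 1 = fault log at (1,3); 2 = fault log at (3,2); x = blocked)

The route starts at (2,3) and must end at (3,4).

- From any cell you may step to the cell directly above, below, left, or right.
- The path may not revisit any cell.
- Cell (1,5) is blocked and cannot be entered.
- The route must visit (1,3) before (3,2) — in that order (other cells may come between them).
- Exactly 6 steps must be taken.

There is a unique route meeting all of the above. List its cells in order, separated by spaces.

The waypoints must appear in the order (1,3), (3,2), with no cell reused.
Route from (2,3): up to (1,3), left to (1,2), 2× down (reaching (3,2)), 2× right (reaching (3,4)) — 6 moves in all.
Check: order respected (1 at step 1, 2 at step 4); 6 moves as required.

(2,3) (1,3) (1,2) (2,2) (3,2) (3,3) (3,4)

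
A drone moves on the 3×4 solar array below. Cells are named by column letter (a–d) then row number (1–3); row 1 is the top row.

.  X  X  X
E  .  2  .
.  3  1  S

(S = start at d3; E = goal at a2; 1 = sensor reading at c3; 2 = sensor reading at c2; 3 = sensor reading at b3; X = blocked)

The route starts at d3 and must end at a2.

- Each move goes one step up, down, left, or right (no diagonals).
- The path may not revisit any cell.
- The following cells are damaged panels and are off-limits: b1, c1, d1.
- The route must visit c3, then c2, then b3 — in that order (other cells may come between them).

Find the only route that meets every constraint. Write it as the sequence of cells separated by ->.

The waypoints must appear in the order c3, c2, b3, with no cell reused.
Route from d3: left 1 to c3, up 1 to c2, left 1 to b2, down 1 to b3, left 1 to a3, up 1 to a2 — 6 moves in all.
Check: order respected (1 at step 1, 2 at step 2, 3 at step 4).

d3 -> c3 -> c2 -> b2 -> b3 -> a3 -> a2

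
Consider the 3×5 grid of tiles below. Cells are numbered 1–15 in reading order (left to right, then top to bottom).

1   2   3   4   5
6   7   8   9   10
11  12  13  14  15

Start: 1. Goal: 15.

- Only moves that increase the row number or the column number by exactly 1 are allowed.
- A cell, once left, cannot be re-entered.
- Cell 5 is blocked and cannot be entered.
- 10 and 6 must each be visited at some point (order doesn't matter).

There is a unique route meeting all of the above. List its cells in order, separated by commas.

1, 6, 7, 8, 9, 10, 15

Moves only go right or down, so the column and row indices never decrease.
Route from 1: down 1 to 6, right 4 to 10, down 1 to 15 — 6 moves in all.
Check: all required cells visited.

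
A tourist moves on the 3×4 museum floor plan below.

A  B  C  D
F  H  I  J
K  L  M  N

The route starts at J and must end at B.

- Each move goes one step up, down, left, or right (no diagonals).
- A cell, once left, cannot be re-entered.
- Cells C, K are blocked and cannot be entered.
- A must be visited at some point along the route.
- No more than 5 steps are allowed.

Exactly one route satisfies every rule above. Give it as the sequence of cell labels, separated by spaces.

J I H F A B

Any route must reach A and still end at B within 5 moves, so the order of the required stops is forced.
Route from J: left 3 to F, up 1 to A, right 1 to B — 5 moves in all.
Check: all required cells visited; 5 ≤ 5 moves.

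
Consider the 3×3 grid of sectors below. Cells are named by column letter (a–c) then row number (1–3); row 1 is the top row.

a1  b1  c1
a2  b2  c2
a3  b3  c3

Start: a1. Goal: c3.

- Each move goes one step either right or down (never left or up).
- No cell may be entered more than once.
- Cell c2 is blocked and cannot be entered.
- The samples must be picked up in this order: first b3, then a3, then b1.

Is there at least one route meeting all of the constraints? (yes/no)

no

a3 lies to the left of b3, so going from b3 to a3 would need a leftward move — but moves only go right/down, so b3 cannot be visited before a3.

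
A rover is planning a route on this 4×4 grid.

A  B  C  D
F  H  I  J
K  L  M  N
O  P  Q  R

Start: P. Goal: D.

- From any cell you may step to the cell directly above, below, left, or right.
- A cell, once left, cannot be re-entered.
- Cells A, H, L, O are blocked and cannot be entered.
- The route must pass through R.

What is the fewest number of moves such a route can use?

5

Any route passes through R somewhere between P and D. Summing Manhattan distances along the two legs (P → R → D) gives a lower bound of 2 + 3 = 5 moves.
A route of 5 moves achieves this: P → Q → R → N → J → D.
Since 5 matches the lower bound, it is optimal.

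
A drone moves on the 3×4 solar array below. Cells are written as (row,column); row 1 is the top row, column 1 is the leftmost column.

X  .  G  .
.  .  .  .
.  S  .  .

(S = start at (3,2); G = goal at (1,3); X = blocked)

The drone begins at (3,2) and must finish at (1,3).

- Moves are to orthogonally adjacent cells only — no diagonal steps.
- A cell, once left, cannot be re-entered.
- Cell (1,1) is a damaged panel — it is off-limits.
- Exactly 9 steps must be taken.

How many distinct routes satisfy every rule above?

1

Need simple routes of exactly 9 moves from (3,2) to (1,3) (Manhattan distance 3, so 3 moves are spent on a detour and 3 undoing it).
Enumerating: (3,2) (3,1) (2,1) (2,2) (2,3) (3,3) (3,4) (2,4) (1,4) (1,3).
That gives 1 route.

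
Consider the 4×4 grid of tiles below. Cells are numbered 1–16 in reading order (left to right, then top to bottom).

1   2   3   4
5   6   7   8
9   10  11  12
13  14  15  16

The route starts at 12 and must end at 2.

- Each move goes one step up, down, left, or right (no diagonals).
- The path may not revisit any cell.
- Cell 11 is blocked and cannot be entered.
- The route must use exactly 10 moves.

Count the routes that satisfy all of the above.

Need simple routes of exactly 10 moves from 12 to 2 (Manhattan distance 4, so 3 moves are spent on a detour and 3 undoing it).
Enumerating: 12 8 4 3 7 6 10 9 5 1 2 | 12 8 7 6 10 14 13 9 5 1 2 | 12 16 15 14 10 6 7 8 4 3 2 | 12 16 15 14 10 9 5 6 7 3 2 | 12 16 15 14 13 9 5 6 7 3 2 | 12 16 15 14 13 9 10 6 5 1 2 | 12 16 15 14 13 9 10 6 7 3 2.
That gives 7 routes.

7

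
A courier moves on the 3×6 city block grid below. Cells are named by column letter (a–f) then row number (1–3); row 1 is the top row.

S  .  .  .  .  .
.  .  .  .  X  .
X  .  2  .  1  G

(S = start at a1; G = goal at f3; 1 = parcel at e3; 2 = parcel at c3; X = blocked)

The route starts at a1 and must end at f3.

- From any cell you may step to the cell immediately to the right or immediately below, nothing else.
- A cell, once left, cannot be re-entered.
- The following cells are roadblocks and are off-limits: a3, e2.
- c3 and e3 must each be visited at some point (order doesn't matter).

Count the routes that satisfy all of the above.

A right/down-only route from a1 to f3 makes exactly 2 down-moves and 5 right-moves in some order.
With no other constraints that would be C(7,2) = 21 routes.
A monotone route can only reach the required cells in the order c3, e3, so split there and multiply the segment counts (each segment already excludes blocked cells): a1→c3: 5; c3→e3: 1; e3→f3: 1; product = 5.
That gives 5 routes.

5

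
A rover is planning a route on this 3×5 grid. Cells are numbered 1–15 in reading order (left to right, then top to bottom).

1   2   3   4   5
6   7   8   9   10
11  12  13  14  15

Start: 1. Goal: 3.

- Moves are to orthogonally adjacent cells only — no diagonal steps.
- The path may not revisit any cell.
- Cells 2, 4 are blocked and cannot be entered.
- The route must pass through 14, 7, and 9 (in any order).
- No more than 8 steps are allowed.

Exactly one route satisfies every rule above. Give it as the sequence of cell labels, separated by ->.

Any route must reach 14, 7, and 9 and still end at 3 within 8 moves, so the order of the required stops is forced.
Route from 1: down 1 to 6, right 1 to 7, down 1 to 12, right 2 to 14, up 1 to 9, left 1 to 8, up 1 to 3 — 8 moves in all.
Check: all required cells visited; 8 ≤ 8 moves.

1 -> 6 -> 7 -> 12 -> 13 -> 14 -> 9 -> 8 -> 3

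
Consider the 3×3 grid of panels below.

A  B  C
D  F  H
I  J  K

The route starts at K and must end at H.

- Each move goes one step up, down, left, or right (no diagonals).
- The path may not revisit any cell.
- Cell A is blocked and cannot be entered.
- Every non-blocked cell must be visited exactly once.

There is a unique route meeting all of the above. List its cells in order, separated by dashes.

Need to visit all 8 open cells exactly once, starting at K and ending at H.
Cell D has only two open neighbours (I and F), so the path must pass straight through it: one of those is the cell it's entered from and the other is where it exits.
Route from K: 2× left (reaching I), up to D, right to F, up to B, right to C, down to H — 7 moves in all.
Check: all 8 open cells covered.

K - J - I - D - F - B - C - H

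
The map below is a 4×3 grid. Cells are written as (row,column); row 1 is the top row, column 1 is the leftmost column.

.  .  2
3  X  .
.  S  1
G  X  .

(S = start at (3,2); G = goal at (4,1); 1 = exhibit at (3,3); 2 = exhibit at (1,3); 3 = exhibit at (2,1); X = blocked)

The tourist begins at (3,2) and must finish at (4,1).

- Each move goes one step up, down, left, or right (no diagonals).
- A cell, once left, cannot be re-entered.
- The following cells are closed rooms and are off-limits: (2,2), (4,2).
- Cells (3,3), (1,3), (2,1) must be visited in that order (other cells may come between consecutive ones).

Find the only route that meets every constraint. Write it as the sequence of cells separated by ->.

The waypoints must appear in the order (3,3), (1,3), (2,1), with no cell reused.
Route from (3,2): right 1 to (3,3), up 2 to (1,3), left 2 to (1,1), down 3 to (4,1) — 8 moves in all.
Check: order respected (1 at step 1, 2 at step 3, 3 at step 6).

(3,2) -> (3,3) -> (2,3) -> (1,3) -> (1,2) -> (1,1) -> (2,1) -> (3,1) -> (4,1)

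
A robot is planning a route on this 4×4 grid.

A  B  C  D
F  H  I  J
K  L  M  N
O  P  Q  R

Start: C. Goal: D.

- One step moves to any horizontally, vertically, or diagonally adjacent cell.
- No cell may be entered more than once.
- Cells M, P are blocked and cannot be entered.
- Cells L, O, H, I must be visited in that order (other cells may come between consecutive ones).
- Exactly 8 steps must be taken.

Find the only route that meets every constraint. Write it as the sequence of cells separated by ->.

The waypoints must appear in the order L, O, H, I, with no cell reused.
Route from C: left to B, down-left to F, down-right to L, down-left to O, up to K, up-right to H, right to I, up-right to D — 8 moves in all.
Check: order respected (L at step 3, O at step 4, H at step 6, I at step 7); 8 moves as required.

C -> B -> F -> L -> O -> K -> H -> I -> D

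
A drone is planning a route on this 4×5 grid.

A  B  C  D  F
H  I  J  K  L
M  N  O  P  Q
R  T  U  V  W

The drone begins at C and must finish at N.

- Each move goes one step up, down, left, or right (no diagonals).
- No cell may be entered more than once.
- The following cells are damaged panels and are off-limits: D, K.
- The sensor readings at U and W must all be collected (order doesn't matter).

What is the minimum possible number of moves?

Any route passes through U and W in some order between C and N. Summing Manhattan distances along each leg and taking the cheapest ordering (C → U → W → N) gives a lower bound of 3 + 2 + 4 = 9 moves.
A route of 9 moves achieves this: C → J → O → P → Q → W → V → U → T → N.
Since 9 matches the lower bound, it is optimal.

9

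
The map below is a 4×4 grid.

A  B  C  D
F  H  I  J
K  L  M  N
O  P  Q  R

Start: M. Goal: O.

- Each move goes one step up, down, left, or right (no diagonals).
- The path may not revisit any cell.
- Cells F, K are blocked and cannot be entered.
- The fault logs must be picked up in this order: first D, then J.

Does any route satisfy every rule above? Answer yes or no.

One route that works: M → I → C → D → J → N → R → Q → P → O.

yes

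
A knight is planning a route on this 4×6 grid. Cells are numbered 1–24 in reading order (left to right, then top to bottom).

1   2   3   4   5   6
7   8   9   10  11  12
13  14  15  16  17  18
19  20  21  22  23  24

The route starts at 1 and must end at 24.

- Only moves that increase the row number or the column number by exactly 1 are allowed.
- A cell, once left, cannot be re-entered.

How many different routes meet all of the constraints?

56

A right/down-only route from 1 to 24 makes exactly 3 down-moves and 5 right-moves in some order.
With no other constraints that would be C(8,3) = 56 routes.
That gives 56 routes.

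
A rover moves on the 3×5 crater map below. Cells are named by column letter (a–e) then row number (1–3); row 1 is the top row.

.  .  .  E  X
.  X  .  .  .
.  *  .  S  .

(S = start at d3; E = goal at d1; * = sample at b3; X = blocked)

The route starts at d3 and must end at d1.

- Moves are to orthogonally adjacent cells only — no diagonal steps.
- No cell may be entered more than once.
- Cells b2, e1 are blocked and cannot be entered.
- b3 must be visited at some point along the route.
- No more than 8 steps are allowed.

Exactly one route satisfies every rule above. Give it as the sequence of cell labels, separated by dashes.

Any route must reach b3 and still end at d1 within 8 moves, so the order of the required stops is forced.
Route from d3: 3× left (reaching a3), 2× up (reaching a1), 3× right (reaching d1) — 8 moves in all.
Check: all required cells visited; 8 ≤ 8 moves.

d3 - c3 - b3 - a3 - a2 - a1 - b1 - c1 - d1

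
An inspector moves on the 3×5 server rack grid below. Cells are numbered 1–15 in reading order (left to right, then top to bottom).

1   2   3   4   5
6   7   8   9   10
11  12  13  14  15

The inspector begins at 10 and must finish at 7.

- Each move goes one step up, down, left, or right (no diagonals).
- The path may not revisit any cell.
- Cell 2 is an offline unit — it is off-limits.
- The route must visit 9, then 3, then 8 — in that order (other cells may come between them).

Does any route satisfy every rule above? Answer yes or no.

yes

One route that works: 10 → 9 → 4 → 3 → 8 → 7.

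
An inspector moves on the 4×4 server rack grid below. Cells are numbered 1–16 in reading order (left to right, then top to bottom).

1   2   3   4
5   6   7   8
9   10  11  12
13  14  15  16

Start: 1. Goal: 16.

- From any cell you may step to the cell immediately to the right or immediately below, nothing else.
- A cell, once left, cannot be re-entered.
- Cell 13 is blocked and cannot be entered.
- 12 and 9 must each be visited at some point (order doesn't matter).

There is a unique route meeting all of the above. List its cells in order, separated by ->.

Moves only go right or down, so the column and row indices never decrease.
Route from 1: down 2 to 9, right 3 to 12, down 1 to 16 — 6 moves in all.
Check: all required cells visited.

1 -> 5 -> 9 -> 10 -> 11 -> 12 -> 16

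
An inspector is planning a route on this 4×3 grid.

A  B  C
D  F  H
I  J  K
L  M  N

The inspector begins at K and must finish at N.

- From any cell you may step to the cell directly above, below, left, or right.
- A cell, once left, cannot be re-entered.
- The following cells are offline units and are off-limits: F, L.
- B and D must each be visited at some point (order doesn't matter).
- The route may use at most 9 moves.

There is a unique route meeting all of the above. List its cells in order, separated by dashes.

The 9-move cap with required stops at B, D leaves no slack for detours.
Route from K: up 2 to C, left 2 to A, down 2 to I, right 1 to J, down 1 to M, right 1 to N — 9 moves in all.
Check: all required cells visited; 9 ≤ 9 moves.

K - H - C - B - A - D - I - J - M - N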